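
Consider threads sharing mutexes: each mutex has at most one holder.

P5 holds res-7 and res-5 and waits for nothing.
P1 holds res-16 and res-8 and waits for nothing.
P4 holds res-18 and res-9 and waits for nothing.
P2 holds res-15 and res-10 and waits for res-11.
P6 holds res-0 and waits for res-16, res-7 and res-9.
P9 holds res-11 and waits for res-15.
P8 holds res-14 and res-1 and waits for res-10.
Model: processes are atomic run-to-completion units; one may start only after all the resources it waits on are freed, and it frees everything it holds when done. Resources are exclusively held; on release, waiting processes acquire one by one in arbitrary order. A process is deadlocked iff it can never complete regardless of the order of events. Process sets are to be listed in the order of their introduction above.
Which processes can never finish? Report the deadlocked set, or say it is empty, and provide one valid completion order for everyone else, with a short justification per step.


The deadlocked set is P2, P9 and P8.
Key observation: nobody on the ring P2 -> P9 -> P2 can start until another member finishes, which never happens; P8 waits into the deadlock from upstream.
The rest can finish in the order P5, P1, P4, P6.
Step-by-step check:
  P5 waits on nothing -> runs at once and releases res-7 and res-5
  P1 waits on nothing -> runs at once and releases res-16 and res-8
  P4 waits on nothing -> runs at once and releases res-18 and res-9
  P6 waits on res-16, res-7 and res-9 — all released -> runs and releases res-0


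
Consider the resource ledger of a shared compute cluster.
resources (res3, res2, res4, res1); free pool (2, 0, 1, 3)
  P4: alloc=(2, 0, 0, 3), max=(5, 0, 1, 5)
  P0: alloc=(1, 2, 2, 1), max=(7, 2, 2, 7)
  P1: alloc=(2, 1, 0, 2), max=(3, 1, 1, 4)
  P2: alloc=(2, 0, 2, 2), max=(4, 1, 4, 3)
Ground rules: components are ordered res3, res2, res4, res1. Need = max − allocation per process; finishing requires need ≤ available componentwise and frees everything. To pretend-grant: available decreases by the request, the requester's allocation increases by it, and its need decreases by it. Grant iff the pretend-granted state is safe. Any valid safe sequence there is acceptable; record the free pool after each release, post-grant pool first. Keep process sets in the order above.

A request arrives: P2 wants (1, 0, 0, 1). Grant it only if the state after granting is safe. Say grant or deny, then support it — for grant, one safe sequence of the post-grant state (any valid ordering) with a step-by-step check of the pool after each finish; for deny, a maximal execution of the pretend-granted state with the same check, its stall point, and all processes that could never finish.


DENY: after the grant no complete ordering would exist.
Key observation: after P1, P4 the pool peaks at (5, 1, 1, 7), and each blocked process is short somewhere: P0 on res3; P2 on res4.
After a pretend grant, a maximal execution: P1, P4 — then nothing else fits. Verifying each step:
  pool = (1, 0, 1, 2)
  run P1 (needs (1, 0, 1, 2), free (1, 0, 1, 2)); after release of (2, 1, 0, 2) the pool is (3, 1, 1, 4)
  run P4 (needs (3, 0, 1, 2), free (3, 1, 1, 4)); after release of (2, 0, 0, 3) the pool is (5, 1, 1, 7)
  P0 cannot run: need (6, 0, 0, 6) vs free (5, 1, 1, 7) (insufficient res3)
  P2 cannot run: need (1, 1, 2, 0) vs free (5, 1, 1, 7) (insufficient res4)
Had the request been granted, P0 and P2 could never finish.


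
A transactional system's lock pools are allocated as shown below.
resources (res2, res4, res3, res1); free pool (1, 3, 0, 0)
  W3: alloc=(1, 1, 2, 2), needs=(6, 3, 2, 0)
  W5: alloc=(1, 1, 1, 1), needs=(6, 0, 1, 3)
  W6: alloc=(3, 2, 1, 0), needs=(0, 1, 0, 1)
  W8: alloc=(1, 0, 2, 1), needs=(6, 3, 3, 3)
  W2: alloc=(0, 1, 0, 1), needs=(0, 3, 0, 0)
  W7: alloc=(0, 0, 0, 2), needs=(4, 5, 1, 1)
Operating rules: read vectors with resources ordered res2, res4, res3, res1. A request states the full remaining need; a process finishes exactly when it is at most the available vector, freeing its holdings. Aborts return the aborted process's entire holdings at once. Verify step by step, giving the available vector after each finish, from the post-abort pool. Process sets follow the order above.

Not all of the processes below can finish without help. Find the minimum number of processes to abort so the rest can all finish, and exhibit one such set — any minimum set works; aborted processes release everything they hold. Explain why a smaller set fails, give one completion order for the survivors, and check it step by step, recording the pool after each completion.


The answer: abort W5 and W8.
Key observation: W3 had no path to completion before; after the abort of W5 and W8 ((2, 1, 3, 2) returned), step 4 is where it fits.
No one abort is enough; case by case: W3 alone leaves W5 blocked (short on res2); W5 alone leaves W3 blocked (short on res2); W6 alone leaves W3 blocked (short on res2 and res3); W8 alone leaves W3 blocked (short on res2); W2 alone leaves W3 blocked (short on res2 and res3); W7 alone leaves W3 blocked (short on res2 and res3).
The survivors complete as W6, W7, W2, W3. Check, step by step (starting from the post-abort pool):
  pool = (3, 4, 3, 2)
  W6: need (0, 1, 0, 1) fits (3, 4, 3, 2); releases (3, 2, 1, 0), pool now (6, 6, 4, 2)
  W7: need (4, 5, 1, 1) fits (6, 6, 4, 2); releases (0, 0, 0, 2), pool now (6, 6, 4, 4)
  W2: need (0, 3, 0, 0) fits (6, 6, 4, 4); releases (0, 1, 0, 1), pool now (6, 7, 4, 5)
  W3: need (6, 3, 2, 0) fits (6, 7, 4, 5); releases (1, 1, 2, 2), pool now (7, 8, 6, 7)


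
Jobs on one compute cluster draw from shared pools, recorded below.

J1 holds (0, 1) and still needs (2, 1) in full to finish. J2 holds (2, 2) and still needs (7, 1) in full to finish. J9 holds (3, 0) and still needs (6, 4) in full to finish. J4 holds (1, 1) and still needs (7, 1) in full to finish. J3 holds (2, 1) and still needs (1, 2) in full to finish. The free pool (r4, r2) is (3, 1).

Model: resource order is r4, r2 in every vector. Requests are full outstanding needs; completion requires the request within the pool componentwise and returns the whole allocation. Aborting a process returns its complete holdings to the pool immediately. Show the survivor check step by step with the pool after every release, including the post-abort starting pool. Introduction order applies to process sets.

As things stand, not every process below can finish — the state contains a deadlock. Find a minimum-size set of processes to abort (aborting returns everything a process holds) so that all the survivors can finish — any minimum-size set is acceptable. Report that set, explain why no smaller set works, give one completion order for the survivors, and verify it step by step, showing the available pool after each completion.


Minimum abort set: J4.
Key observation: J9 had no path to completion before; after the abort of J4 ((1, 1) returned), step 3 is where it fits.
Why nothing smaller works: aborting no one leaves the state deadlocked as given.
Survivors finish in the order: J1, J3, J9, J2. Check, step by step (pool after the aborts first):
  pool = (4, 2)
  run J1 (needs (2, 1), free (4, 2)); after release of (0, 1) the pool is (4, 3)
  run J3 (needs (1, 2), free (4, 3)); after release of (2, 1) the pool is (6, 4)
  run J9 (needs (6, 4), free (6, 4)); after release of (3, 0) the pool is (9, 4)
  run J2 (needs (7, 1), free (9, 4)); after release of (2, 2) the pool is (11, 6)


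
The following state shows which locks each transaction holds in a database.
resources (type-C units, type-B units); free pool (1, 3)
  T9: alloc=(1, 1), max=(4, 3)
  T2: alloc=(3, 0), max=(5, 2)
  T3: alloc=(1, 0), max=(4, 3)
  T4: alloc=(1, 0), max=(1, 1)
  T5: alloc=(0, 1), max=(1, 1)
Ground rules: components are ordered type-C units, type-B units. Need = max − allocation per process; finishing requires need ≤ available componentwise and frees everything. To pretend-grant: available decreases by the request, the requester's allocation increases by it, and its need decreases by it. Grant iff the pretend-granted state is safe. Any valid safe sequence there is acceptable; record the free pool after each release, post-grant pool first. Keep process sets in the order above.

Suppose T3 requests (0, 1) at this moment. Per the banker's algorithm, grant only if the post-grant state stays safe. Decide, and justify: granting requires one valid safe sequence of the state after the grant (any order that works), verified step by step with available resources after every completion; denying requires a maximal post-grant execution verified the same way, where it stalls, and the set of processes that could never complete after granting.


GRANT — the state after the grant stays safe, e.g. via T4, T5, T2, T3, T9.
Key observation: granting shrinks the pool to (1, 2), yet T4 still fits and the chain goes through.
Verifying the post-grant state step by step:
  pool = (1, 2)
  run T4 (needs (0, 1), free (1, 2)); after release of (1, 0) the pool is (2, 2)
  run T5 (needs (1, 0), free (2, 2)); after release of (0, 1) the pool is (2, 3)
  run T2 (needs (2, 2), free (2, 3)); after release of (3, 0) the pool is (5, 3)
  run T3 (needs (3, 2), free (5, 3)); after release of (1, 1) the pool is (6, 4)
  run T9 (needs (3, 2), free (6, 4)); after release of (1, 1) the pool is (7, 5)


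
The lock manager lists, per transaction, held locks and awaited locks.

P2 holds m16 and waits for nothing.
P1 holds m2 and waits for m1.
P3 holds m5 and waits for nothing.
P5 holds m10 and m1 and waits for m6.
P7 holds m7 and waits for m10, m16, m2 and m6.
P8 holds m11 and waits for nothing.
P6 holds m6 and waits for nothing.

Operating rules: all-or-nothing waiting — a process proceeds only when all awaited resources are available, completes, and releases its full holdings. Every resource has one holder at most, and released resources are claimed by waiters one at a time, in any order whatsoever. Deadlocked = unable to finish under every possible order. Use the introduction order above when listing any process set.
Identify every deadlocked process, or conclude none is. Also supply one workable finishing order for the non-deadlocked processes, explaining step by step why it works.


No process is deadlocked.
Key observation: all waits point, directly or indirectly, at processes that can finish, so nothing is permanently blocked.
One completion order for the rest: P6, P2, P5, P3, P1, P7, P8.
Verifying each step:
  P6: no waits; runs immediately, freeing m6
  P2: no waits; runs immediately, freeing m16
  P5 waits on m6 — all released -> runs and releases m10 and m1
  P3: no waits; runs immediately, freeing m5
  P1 waits on m1 — all released -> runs and releases m2
  P7 waits on m10, m16, m2 and m6 — all released -> runs and releases m7
  P8: no waits; runs immediately, freeing m11


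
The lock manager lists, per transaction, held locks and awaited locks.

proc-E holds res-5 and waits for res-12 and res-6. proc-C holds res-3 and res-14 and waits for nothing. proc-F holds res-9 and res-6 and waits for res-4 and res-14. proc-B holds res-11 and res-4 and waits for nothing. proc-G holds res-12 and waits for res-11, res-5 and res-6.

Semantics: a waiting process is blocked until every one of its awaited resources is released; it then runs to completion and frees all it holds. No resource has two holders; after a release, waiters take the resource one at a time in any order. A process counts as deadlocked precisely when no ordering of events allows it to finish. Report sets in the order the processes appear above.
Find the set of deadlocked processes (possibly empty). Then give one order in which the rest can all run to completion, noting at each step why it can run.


The deadlocked set is proc-E and proc-G.
Key observation: proc-E -> proc-G -> proc-E is a circular wait — nothing in it can go first; no other process is dragged down with it.
One completion order for the rest: proc-C, proc-B, proc-F.
Check, step by step:
  proc-C: no waits; runs immediately, freeing res-3 and res-14
  proc-B: no waits; runs immediately, freeing res-11 and res-4
  proc-F waits on res-4 and res-14 — all released -> runs and releases res-9 and res-6


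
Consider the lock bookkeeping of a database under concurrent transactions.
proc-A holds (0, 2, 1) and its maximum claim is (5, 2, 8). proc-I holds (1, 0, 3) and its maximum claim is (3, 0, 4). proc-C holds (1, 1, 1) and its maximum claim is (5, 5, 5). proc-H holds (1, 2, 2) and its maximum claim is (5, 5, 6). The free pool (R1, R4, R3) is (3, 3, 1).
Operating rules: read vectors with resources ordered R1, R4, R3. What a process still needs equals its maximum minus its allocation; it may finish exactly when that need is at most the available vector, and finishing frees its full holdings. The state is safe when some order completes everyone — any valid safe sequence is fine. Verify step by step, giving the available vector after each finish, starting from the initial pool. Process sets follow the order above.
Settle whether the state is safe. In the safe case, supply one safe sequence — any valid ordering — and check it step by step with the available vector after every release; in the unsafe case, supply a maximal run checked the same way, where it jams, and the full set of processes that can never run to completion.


SAFE — a valid safe sequence is proc-I, proc-H, proc-C, proc-A.
Key observation: proc-I marks the first exact bind of the order: its need (2, 0, 1) fits the free (3, 3, 1) with zero slack on a requested resource.
Step-by-step check:
  pool = (3, 3, 1)
  proc-I needs (2, 0, 1) <= (3, 3, 1) -> finishes; pool += (1, 0, 3) = (4, 3, 4)
  proc-H needs (4, 3, 4) <= (4, 3, 4) -> finishes; pool += (1, 2, 2) = (5, 5, 6)
  proc-C needs (4, 4, 4) <= (5, 5, 6) -> finishes; pool += (1, 1, 1) = (6, 6, 7)
  proc-A needs (5, 0, 7) <= (6, 6, 7) -> finishes; pool += (0, 2, 1) = (6, 8, 8)


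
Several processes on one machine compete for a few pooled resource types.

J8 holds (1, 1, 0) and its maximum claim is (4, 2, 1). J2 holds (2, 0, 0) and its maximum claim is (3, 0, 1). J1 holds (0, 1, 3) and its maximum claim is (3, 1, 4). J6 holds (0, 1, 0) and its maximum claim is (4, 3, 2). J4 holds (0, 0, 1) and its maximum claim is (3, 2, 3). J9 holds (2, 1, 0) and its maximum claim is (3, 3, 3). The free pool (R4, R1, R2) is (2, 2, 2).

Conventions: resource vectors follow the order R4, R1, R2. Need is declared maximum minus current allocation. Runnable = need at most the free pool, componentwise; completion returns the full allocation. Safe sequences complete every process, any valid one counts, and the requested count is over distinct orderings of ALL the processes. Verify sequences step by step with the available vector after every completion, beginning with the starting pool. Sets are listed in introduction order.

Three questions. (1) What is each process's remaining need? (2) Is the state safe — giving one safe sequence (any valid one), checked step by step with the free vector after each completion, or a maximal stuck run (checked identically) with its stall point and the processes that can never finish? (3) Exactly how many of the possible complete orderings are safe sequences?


(1) Outstanding need per process (order R4, R1, R2):
  J8: (3, 1, 1)
  J2: (1, 0, 1)
  J1: (3, 0, 1)
  J6: (4, 2, 2)
  J4: (3, 2, 2)
  J9: (1, 2, 3)
(2) SAFE. One safe sequence: J2, J4, J9, J6, J8, J1.
Key observation: the order's first zero-slack moment is J4 ((3, 2, 2) needed, (4, 2, 2) free — a requested resource with nothing to spare).
Step-by-step check:
  pool = (2, 2, 2)
  run J2 (needs (1, 0, 1), free (2, 2, 2)); after release of (2, 0, 0) the pool is (4, 2, 2)
  run J4 (needs (3, 2, 2), free (4, 2, 2)); after release of (0, 0, 1) the pool is (4, 2, 3)
  run J9 (needs (1, 2, 3), free (4, 2, 3)); after release of (2, 1, 0) the pool is (6, 3, 3)
  run J6 (needs (4, 2, 2), free (6, 3, 3)); after release of (0, 1, 0) the pool is (6, 4, 3)
  run J8 (needs (3, 1, 1), free (6, 4, 3)); after release of (1, 1, 0) the pool is (7, 5, 3)
  run J1 (needs (3, 0, 1), free (7, 5, 3)); after release of (0, 1, 3) the pool is (7, 6, 6)
(3) The exact count: 80 of the possible complete orderings are safe sequences.


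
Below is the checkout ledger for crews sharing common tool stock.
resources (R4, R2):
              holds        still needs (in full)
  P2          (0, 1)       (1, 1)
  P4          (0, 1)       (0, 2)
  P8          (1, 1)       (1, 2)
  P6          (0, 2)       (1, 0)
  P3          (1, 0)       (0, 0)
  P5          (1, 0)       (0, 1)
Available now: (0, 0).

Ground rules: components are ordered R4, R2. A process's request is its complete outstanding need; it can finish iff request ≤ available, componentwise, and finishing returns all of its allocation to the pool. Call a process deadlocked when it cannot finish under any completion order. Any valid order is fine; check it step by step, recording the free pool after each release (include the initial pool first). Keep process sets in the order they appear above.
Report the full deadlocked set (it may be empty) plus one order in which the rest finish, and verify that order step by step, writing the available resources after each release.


Nothing here is deadlocked.
Key observation: no deadlock: P3 fits now, and the freed resources carry the rest through.
One completion order for the rest: P3, P6, P2, P4, P5, P8. Verifying each step:
  pool = (0, 0)
  P3 needs (0, 0) <= (0, 0) -> finishes; pool += (1, 0) = (1, 0)
  P6 needs (1, 0) <= (1, 0) -> finishes; pool += (0, 2) = (1, 2)
  P2 needs (1, 1) <= (1, 2) -> finishes; pool += (0, 1) = (1, 3)
  P4 needs (0, 2) <= (1, 3) -> finishes; pool += (0, 1) = (1, 4)
  P5 needs (0, 1) <= (1, 4) -> finishes; pool += (1, 0) = (2, 4)
  P8 needs (1, 2) <= (2, 4) -> finishes; pool += (1, 1) = (3, 5)


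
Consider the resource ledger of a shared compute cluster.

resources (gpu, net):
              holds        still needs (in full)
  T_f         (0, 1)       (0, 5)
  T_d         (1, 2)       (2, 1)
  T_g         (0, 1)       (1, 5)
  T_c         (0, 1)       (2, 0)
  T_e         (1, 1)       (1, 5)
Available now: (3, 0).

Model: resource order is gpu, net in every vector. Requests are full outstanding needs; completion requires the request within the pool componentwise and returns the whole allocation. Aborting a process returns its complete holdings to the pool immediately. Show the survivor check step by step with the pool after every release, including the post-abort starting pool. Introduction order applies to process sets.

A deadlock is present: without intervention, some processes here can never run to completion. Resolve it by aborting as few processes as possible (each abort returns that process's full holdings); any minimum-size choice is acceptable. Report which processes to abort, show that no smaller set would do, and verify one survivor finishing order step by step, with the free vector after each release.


Abort T_g and T_e.
Key observation: no ordering could ever have run T_f before the abort of T_g and T_e; with (1, 2) back in the pool it fits at step 3.
Why nothing smaller works — every single abort fails: T_f alone leaves T_g blocked (short on net); T_d alone leaves T_f blocked (short on net); T_g alone leaves T_f blocked (short on net); T_c alone leaves T_f blocked (short on net); T_e alone leaves T_f blocked (short on net).
One survivor order: T_c, T_d, T_f. Walking it through (post-abort pool first):
  pool = (4, 2)
  T_c needs (2, 0) <= (4, 2) -> finishes; pool += (0, 1) = (4, 3)
  T_d needs (2, 1) <= (4, 3) -> finishes; pool += (1, 2) = (5, 5)
  T_f needs (0, 5) <= (5, 5) -> finishes; pool += (0, 1) = (5, 6)


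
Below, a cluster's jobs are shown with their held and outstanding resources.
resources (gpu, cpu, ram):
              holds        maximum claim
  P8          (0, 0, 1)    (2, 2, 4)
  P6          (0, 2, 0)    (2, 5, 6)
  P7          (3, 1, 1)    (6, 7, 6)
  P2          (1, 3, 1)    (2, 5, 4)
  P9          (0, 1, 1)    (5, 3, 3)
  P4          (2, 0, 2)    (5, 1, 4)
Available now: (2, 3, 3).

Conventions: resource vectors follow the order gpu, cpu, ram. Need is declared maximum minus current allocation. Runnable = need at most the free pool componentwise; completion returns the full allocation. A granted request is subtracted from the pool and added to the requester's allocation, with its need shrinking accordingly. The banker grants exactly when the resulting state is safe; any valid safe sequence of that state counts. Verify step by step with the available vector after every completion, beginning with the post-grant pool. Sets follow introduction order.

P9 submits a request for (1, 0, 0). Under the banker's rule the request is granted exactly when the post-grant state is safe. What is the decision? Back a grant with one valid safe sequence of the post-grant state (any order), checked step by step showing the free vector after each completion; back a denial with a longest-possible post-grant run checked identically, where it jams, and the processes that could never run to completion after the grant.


DENY. Granting would leave the state unsafe.
Key observation: after P2, P8 the pool peaks at (2, 6, 5), and each blocked process is short somewhere: P6 on ram; P7 on gpu; P9 on gpu; P4 on gpu.
Pretend the grant happened; the run P2, P8 goes as far as possible. Step-by-step check:
  pool = (1, 3, 3)
  P2: need (1, 2, 3) fits (1, 3, 3); releases (1, 3, 1), pool now (2, 6, 4)
  P8: need (2, 2, 3) fits (2, 6, 4); releases (0, 0, 1), pool now (2, 6, 5)
  blocked: P6 wants (2, 3, 6), pool (2, 6, 5) — not enough ram
  blocked: P7 wants (3, 6, 5), pool (2, 6, 5) — not enough gpu
  blocked: P9 wants (4, 2, 2), pool (2, 6, 5) — not enough gpu
  blocked: P4 wants (3, 1, 2), pool (2, 6, 5) — not enough gpu
Processes that could never finish after the grant: P6, P7, P9 and P4.


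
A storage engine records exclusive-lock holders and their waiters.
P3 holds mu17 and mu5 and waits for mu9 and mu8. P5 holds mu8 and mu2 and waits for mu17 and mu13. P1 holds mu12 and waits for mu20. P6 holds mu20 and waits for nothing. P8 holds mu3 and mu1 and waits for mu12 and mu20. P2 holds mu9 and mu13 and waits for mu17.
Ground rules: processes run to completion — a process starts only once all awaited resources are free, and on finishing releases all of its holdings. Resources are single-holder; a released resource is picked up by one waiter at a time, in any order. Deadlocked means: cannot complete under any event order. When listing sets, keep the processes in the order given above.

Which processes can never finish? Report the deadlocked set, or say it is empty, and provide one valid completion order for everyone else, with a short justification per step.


Deadlocked set: P3, P5 and P2.
Key observation: along P3 -> P5 -> P3, each member waits on what the next one holds — a deadlock; P2 is caught in further circular waits.
The rest can finish in the order P6, P1, P8.
Verifying each step:
  P6 waits on nothing -> runs at once and releases mu20
  P1: everything it awaited (mu20) is free; runs, freeing mu12
  P8: everything it awaited (mu12 and mu20) is free; runs, freeing mu3 and mu1


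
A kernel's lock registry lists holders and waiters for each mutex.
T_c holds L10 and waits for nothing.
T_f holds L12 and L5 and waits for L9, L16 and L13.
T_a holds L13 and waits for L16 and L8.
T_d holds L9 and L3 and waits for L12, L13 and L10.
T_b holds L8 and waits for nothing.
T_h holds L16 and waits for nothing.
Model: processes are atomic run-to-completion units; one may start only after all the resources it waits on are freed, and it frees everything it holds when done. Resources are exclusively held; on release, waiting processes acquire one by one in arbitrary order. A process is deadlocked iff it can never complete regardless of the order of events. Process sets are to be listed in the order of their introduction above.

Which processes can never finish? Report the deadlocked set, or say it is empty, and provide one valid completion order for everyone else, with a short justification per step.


Deadlocked set: T_f and T_d.
Key observation: along T_f -> T_d -> T_f, each member waits on what the next one holds — a deadlock; no other process is dragged down with it.
One completion order for the rest: T_b, T_h, T_c, T_a.
Check, step by step:
  T_b: no waits; runs immediately, freeing L8
  T_h: no waits; runs immediately, freeing L16
  T_c: no waits; runs immediately, freeing L10
  T_a waits on L16 and L8 — all released -> runs and releases L13


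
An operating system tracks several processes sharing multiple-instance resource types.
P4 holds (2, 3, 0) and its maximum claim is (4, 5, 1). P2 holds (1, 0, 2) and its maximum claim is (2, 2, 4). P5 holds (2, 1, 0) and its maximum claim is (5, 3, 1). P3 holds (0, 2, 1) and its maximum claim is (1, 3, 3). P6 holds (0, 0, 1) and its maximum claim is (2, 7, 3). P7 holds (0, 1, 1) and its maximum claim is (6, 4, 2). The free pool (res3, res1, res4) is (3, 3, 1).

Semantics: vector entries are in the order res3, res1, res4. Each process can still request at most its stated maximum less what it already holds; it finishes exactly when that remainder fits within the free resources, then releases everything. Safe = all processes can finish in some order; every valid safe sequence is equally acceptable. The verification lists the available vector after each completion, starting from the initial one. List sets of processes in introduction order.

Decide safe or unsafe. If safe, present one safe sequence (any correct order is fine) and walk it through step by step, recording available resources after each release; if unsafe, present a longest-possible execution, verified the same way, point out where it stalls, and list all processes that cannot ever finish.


SAFE. One safe sequence: P5, P4, P7, P2, P3, P6.
Key observation: P5 marks the first exact bind of the order: its need (3, 2, 1) fits the free (3, 3, 1) with zero slack on a requested resource.
Walking it through:
  pool = (3, 3, 1)
  P5: need (3, 2, 1) fits (3, 3, 1); releases (2, 1, 0), pool now (5, 4, 1)
  P4: need (2, 2, 1) fits (5, 4, 1); releases (2, 3, 0), pool now (7, 7, 1)
  P7: need (6, 3, 1) fits (7, 7, 1); releases (0, 1, 1), pool now (7, 8, 2)
  P2: need (1, 2, 2) fits (7, 8, 2); releases (1, 0, 2), pool now (8, 8, 4)
  P3: need (1, 1, 2) fits (8, 8, 4); releases (0, 2, 1), pool now (8, 10, 5)
  P6: need (2, 7, 2) fits (8, 10, 5); releases (0, 0, 1), pool now (8, 10, 6)


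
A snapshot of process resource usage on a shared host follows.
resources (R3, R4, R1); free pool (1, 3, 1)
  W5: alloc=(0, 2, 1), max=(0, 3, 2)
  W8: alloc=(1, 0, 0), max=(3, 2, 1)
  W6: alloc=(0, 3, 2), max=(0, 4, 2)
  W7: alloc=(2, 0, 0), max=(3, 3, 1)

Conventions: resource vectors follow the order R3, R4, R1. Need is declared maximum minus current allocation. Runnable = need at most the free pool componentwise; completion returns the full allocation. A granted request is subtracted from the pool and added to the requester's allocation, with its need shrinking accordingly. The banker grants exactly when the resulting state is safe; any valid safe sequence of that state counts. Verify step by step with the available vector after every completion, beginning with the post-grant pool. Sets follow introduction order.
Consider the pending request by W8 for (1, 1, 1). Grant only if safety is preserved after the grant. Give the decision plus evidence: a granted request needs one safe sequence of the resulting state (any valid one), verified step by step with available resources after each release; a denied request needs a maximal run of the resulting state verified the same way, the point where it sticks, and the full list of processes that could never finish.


DENY. Granting would leave the state unsafe.
Key observation: after W6, W5 complete, (0, 7, 3) is the best the pool ever gets, yet each leftover process wants more R3.
After a pretend grant, a maximal execution: W6, W5 — then nothing else fits. Step-by-step check:
  pool = (0, 2, 0)
  W6 needs (0, 1, 0) <= (0, 2, 0) -> finishes; pool += (0, 3, 2) = (0, 5, 2)
  W5 needs (0, 1, 1) <= (0, 5, 2) -> finishes; pool += (0, 2, 1) = (0, 7, 3)
  W8 still needs (1, 1, 0) but only (0, 7, 3) is free — short on R3
  W7 still needs (1, 3, 1) but only (0, 7, 3) is free — short on R3
Post-grant, the permanently blocked set is W8 and W7.


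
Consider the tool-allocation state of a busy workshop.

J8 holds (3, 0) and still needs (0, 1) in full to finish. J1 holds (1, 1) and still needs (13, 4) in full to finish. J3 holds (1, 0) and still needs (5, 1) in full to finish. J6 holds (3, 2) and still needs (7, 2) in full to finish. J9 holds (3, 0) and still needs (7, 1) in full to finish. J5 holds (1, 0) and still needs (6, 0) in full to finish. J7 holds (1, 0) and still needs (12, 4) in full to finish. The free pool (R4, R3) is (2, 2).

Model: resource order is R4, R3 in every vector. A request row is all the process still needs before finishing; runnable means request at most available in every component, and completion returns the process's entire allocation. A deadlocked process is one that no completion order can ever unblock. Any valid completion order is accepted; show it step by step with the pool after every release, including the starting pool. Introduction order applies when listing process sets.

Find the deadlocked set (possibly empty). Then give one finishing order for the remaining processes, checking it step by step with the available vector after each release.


No process is deadlocked.
Key observation: beginning at J8, releases accumulate fast enough that every process eventually fits.
One completion order for the rest: J8, J3, J5, J6, J9, J7, J1. Walking it through:
  pool = (2, 2)
  run J8 (needs (0, 1), free (2, 2)); after release of (3, 0) the pool is (5, 2)
  run J3 (needs (5, 1), free (5, 2)); after release of (1, 0) the pool is (6, 2)
  run J5 (needs (6, 0), free (6, 2)); after release of (1, 0) the pool is (7, 2)
  run J6 (needs (7, 2), free (7, 2)); after release of (3, 2) the pool is (10, 4)
  run J9 (needs (7, 1), free (10, 4)); after release of (3, 0) the pool is (13, 4)
  run J7 (needs (12, 4), free (13, 4)); after release of (1, 0) the pool is (14, 4)
  run J1 (needs (13, 4), free (14, 4)); after release of (1, 1) the pool is (15, 5)


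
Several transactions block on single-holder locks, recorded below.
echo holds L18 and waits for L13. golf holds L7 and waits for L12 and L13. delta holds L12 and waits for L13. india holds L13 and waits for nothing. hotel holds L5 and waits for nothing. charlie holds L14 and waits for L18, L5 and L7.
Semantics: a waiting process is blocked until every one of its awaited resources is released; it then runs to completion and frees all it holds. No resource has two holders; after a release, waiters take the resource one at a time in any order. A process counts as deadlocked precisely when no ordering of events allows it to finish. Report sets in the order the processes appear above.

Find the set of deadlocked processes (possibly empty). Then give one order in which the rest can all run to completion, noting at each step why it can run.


Nothing here is deadlocked.
Key observation: every chain of waits terminates; starting from the processes that wait on nothing, all the rest unlock in turn.
A valid finishing order for the others: india, delta, golf, hotel, echo, charlie.
Check, step by step:
  india: no waits; runs immediately, freeing L13
  delta: everything it awaited (L13) is free; runs, freeing L12
  golf: everything it awaited (L12 and L13) is free; runs, freeing L7
  hotel: no waits; runs immediately, freeing L5
  echo: everything it awaited (L13) is free; runs, freeing L18
  charlie: everything it awaited (L18, L5 and L7) is free; runs, freeing L14


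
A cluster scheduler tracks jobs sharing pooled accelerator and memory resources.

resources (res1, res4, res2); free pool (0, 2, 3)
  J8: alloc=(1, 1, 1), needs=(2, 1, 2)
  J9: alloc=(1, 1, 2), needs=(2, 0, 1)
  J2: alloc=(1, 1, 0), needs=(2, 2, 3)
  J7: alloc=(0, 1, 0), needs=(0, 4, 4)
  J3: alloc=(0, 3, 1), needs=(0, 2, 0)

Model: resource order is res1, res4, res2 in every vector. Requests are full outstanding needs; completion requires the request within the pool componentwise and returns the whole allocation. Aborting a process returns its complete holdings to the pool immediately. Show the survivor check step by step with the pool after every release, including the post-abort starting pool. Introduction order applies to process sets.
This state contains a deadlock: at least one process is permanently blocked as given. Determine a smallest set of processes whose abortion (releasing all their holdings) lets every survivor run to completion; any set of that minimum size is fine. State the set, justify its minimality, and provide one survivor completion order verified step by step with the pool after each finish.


The answer: abort J8 and J9.
Key observation: no ordering could ever have run J2 before the abort of J8 and J9; with (2, 2, 3) back in the pool it fits at step 3.
Why nothing smaller works — every single abort fails: J8 alone leaves J9 blocked (short on res1); J9 alone leaves J8 blocked (short on res1); J2 alone leaves J8 blocked (short on res1); J7 alone leaves J8 blocked (short on res1); J3 alone leaves J8 blocked (short on res1).
Survivors finish in the order: J7, J3, J2. Verifying each step (pool after the aborts first):
  pool = (2, 4, 6)
  J7: need (0, 4, 4) fits (2, 4, 6); releases (0, 1, 0), pool now (2, 5, 6)
  J3: need (0, 2, 0) fits (2, 5, 6); releases (0, 3, 1), pool now (2, 8, 7)
  J2: need (2, 2, 3) fits (2, 8, 7); releases (1, 1, 0), pool now (3, 9, 7)


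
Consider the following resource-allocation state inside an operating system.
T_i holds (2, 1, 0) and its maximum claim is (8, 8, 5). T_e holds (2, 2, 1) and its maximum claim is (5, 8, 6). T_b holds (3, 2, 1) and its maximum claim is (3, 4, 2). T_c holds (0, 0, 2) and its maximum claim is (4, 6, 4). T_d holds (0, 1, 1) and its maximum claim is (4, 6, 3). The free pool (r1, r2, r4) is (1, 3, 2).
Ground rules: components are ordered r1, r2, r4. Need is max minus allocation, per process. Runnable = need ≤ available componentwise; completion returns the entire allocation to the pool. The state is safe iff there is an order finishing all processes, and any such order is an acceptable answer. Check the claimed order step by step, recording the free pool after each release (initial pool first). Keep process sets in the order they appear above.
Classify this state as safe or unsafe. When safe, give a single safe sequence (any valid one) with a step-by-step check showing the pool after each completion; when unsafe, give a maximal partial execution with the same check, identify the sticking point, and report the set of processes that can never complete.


SAFE, for example via the order T_b, T_d, T_c, T_e, T_i.
Key observation: the first exact fit in this order is T_d — it needs (4, 5, 2) with (4, 5, 3) free, meeting a requested resource to the last unit.
Walking it through:
  pool = (1, 3, 2)
  T_b: need (0, 2, 1) fits (1, 3, 2); releases (3, 2, 1), pool now (4, 5, 3)
  T_d: need (4, 5, 2) fits (4, 5, 3); releases (0, 1, 1), pool now (4, 6, 4)
  T_c: need (4, 6, 2) fits (4, 6, 4); releases (0, 0, 2), pool now (4, 6, 6)
  T_e: need (3, 6, 5) fits (4, 6, 6); releases (2, 2, 1), pool now (6, 8, 7)
  T_i: need (6, 7, 5) fits (6, 8, 7); releases (2, 1, 0), pool now (8, 9, 7)


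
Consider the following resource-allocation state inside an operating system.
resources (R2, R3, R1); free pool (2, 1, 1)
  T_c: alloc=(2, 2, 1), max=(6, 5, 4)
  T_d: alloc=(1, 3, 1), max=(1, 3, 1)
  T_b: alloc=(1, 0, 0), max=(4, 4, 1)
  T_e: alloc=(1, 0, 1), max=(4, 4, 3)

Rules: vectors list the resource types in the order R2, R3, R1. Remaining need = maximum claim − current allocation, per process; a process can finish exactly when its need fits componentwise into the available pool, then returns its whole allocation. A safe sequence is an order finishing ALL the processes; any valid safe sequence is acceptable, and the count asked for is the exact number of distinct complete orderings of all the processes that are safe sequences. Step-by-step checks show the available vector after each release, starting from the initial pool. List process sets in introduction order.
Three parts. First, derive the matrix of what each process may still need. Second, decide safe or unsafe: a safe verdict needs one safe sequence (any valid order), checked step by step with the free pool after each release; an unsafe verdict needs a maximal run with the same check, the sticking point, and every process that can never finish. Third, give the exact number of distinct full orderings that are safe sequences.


(1) Outstanding need per process (order R2, R3, R1):
  T_c: (4, 3, 3)
  T_d: (0, 0, 0)
  T_b: (3, 4, 1)
  T_e: (3, 4, 2)
(2) SAFE, for example via the order T_d, T_e, T_c, T_b.
Key observation: at T_e the run first touches a limit — (3, 4, 2) against (3, 4, 2), exact on a resource it actually requests.
Walking it through:
  pool = (2, 1, 1)
  T_d: need (0, 0, 0) fits (2, 1, 1); releases (1, 3, 1), pool now (3, 4, 2)
  T_e: need (3, 4, 2) fits (3, 4, 2); releases (1, 0, 1), pool now (4, 4, 3)
  T_c: need (4, 3, 3) fits (4, 4, 3); releases (2, 2, 1), pool now (6, 6, 4)
  T_b: need (3, 4, 1) fits (6, 6, 4); releases (1, 0, 0), pool now (7, 6, 4)
(3) The exact count: 3 of the possible complete orderings are safe sequences.


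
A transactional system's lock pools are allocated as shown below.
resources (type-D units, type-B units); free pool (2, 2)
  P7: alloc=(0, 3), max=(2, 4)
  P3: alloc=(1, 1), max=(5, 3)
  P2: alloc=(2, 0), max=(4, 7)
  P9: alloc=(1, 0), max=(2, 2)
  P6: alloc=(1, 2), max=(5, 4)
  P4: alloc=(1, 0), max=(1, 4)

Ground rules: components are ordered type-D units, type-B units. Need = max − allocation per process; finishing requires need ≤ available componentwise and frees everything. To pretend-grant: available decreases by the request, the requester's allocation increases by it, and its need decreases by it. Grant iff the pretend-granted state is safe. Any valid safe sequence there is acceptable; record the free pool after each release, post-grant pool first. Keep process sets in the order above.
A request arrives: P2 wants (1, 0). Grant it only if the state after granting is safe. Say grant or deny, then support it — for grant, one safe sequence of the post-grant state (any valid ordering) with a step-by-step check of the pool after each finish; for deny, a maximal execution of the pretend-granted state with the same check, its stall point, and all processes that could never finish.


DENY. Granting would leave the state unsafe.
Key observation: after P9, P7, P4 the pool peaks at (3, 5), and each blocked process is short somewhere: P3 on type-D units; P2 on type-B units; P6 on type-D units.
After a pretend grant, a maximal execution: P9, P7, P4 — then nothing else fits. Step-by-step check:
  pool = (1, 2)
  P9 needs (1, 2) <= (1, 2) -> finishes; pool += (1, 0) = (2, 2)
  P7 needs (2, 1) <= (2, 2) -> finishes; pool += (0, 3) = (2, 5)
  P4 needs (0, 4) <= (2, 5) -> finishes; pool += (1, 0) = (3, 5)
  blocked: P3 wants (4, 2), pool (3, 5) — not enough type-D units
  blocked: P2 wants (1, 7), pool (3, 5) — not enough type-B units
  blocked: P6 wants (4, 2), pool (3, 5) — not enough type-D units
Had the request been granted, P3, P2 and P6 could never finish.


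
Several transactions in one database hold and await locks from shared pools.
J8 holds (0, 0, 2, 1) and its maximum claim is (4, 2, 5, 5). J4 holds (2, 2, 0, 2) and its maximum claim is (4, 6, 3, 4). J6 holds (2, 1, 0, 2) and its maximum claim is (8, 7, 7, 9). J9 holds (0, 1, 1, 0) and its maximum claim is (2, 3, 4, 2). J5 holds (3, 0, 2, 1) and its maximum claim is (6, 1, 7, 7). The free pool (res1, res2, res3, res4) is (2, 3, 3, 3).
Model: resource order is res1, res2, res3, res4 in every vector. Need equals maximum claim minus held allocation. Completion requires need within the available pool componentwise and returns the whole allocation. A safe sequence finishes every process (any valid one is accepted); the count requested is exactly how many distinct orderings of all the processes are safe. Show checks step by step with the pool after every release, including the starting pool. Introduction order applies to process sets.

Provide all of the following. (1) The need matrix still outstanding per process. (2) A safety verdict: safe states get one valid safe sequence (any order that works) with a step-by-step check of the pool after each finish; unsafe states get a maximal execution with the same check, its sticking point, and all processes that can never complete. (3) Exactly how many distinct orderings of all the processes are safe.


(1) Outstanding need per process (order res1, res2, res3, res4):
  J8: (4, 2, 3, 4)
  J4: (2, 4, 3, 2)
  J6: (6, 6, 7, 7)
  J9: (2, 2, 3, 2)
  J5: (3, 1, 5, 6)
(2) SAFE — a valid safe sequence is J9, J4, J8, J5, J6.
Key observation: at J9 the run first touches a limit — (2, 2, 3, 2) against (2, 3, 3, 3), exact on a resource it actually requests.
Step-by-step check:
  pool = (2, 3, 3, 3)
  run J9 (needs (2, 2, 3, 2), free (2, 3, 3, 3)); after release of (0, 1, 1, 0) the pool is (2, 4, 4, 3)
  run J4 (needs (2, 4, 3, 2), free (2, 4, 4, 3)); after release of (2, 2, 0, 2) the pool is (4, 6, 4, 5)
  run J8 (needs (4, 2, 3, 4), free (4, 6, 4, 5)); after release of (0, 0, 2, 1) the pool is (4, 6, 6, 6)
  run J5 (needs (3, 1, 5, 6), free (4, 6, 6, 6)); after release of (3, 0, 2, 1) the pool is (7, 6, 8, 7)
  run J6 (needs (6, 6, 7, 7), free (7, 6, 8, 7)); after release of (2, 1, 0, 2) the pool is (9, 7, 8, 9)
(3) Precisely 1 of the possible complete orderings is a safe sequence.
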